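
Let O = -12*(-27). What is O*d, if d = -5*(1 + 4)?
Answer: -8100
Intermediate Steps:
O = 324
d = -25 (d = -5*5 = -25)
O*d = 324*(-25) = -8100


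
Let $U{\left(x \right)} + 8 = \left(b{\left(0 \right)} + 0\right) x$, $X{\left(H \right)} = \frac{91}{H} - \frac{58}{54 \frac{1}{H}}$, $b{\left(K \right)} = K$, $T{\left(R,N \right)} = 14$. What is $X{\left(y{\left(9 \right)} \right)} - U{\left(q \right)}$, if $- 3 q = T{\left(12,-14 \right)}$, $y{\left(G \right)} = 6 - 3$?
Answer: $\frac{316}{9} \approx 35.111$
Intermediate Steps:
$y{\left(G \right)} = 3$ ($y{\left(G \right)} = 6 - 3 = 3$)
$q = - \frac{14}{3}$ ($q = \left(- \frac{1}{3}\right) 14 = - \frac{14}{3} \approx -4.6667$)
$X{\left(H \right)} = \frac{91}{H} - \frac{29 H}{27}$ ($X{\left(H \right)} = \frac{91}{H} - 58 \frac{H}{54} = \frac{91}{H} - \frac{29 H}{27}$)
$U{\left(x \right)} = -8$ ($U{\left(x \right)} = -8 + \left(0 + 0\right) x = -8 + 0 x = -8 + 0 = -8$)
$X{\left(y{\left(9 \right)} \right)} - U{\left(q \right)} = \left(\frac{91}{3} - \frac{29}{9}\right) - -8 = \left(91 \cdot \frac{1}{3} - \frac{29}{9}\right) + 8 = \left(\frac{91}{3} - \frac{29}{9}\right) + 8 = \frac{244}{9} + 8 = \frac{316}{9}$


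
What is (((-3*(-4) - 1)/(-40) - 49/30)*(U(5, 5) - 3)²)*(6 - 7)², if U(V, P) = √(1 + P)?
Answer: -229/8 + 229*√6/20 ≈ -0.57834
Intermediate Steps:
(((-3*(-4) - 1)/(-40) - 49/30)*(U(5, 5) - 3)²)*(6 - 7)² = (((-3*(-4) - 1)/(-40) - 49/30)*(√(1 + 5) - 3)²)*(6 - 7)² = (((12 - 1)*(-1/40) - 49*1/30)*(√6 - 3)²)*(-1)² = ((11*(-1/40) - 49/30)*(-3 + √6)²)*1 = ((-11/40 - 49/30)*(-3 + √6)²)*1 = -229*(-3 + √6)²/120*1 = -229*(-3 + √6)²/120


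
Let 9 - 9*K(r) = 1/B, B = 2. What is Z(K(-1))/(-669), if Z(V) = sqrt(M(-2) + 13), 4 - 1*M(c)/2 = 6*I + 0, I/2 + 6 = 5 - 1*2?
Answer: -sqrt(93)/669 ≈ -0.014415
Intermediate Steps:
I = -6 (I = -12 + 2*(5 - 1*2) = -12 + 2*(5 - 2) = -12 + 2*3 = -12 + 6 = -6)
M(c) = 80 (M(c) = 8 - 2*(6*(-6) + 0) = 8 - 2*(-36 + 0) = 8 - 2*(-36) = 8 + 72 = 80)
K(r) = 17/18 (K(r) = 1 - 1/9/2 = 1 - 1/9*1/2 = 1 - 1/18 = 17/18)
Z(V) = sqrt(93) (Z(V) = sqrt(80 + 13) = sqrt(93))
Z(K(-1))/(-669) = sqrt(93)/(-669) = sqrt(93)*(-1/669) = -sqrt(93)/669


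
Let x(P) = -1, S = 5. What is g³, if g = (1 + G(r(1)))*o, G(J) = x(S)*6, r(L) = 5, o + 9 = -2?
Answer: 166375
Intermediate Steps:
o = -11 (o = -9 - 2 = -11)
G(J) = -6 (G(J) = -1*6 = -6)
g = 55 (g = (1 - 6)*(-11) = -5*(-11) = 55)
g³ = 55³ = 166375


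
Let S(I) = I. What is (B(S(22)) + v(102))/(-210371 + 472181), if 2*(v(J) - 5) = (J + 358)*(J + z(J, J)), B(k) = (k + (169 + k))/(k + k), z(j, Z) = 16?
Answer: 1194593/11519640 ≈ 0.10370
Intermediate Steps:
B(k) = (169 + 2*k)/(2*k) (B(k) = (169 + 2*k)/((2*k)) = (169 + 2*k)*(1/(2*k)) = (169 + 2*k)/(2*k))
v(J) = 5 + (16 + J)*(358 + J)/2 (v(J) = 5 + ((J + 358)*(J + 16))/2 = 5 + ((358 + J)*(16 + J))/2 = 5 + ((16 + J)*(358 + J))/2 = 5 + (16 + J)*(358 + J)/2)
(B(S(22)) + v(102))/(-210371 + 472181) = ((169/2 + 22)/22 + (2869 + (½)*102² + 187*102))/(-210371 + 472181) = ((1/22)*(213/2) + (2869 + (½)*10404 + 19074))/261810 = (213/44 + (2869 + 5202 + 19074))*(1/261810) = (213/44 + 27145)*(1/261810) = (1194593/44)*(1/261810) = 1194593/11519640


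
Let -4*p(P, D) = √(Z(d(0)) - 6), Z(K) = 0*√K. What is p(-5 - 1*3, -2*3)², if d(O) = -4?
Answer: -3/8 ≈ -0.37500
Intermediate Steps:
Z(K) = 0
p(P, D) = -I*√6/4 (p(P, D) = -√(0 - 6)/4 = -I*√6/4)
p(-5 - 1*3, -2*3)² = (-I*√6/4)² = -3/8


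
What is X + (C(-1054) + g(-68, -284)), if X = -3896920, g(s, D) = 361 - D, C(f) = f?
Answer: -3897329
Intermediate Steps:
X + (C(-1054) + g(-68, -284)) = -3896920 + (-1054 + (361 - 1*(-284))) = -3896920 + (-1054 + (361 + 284)) = -3896920 + (-1054 + 645) = -3896920 - 409 = -3897329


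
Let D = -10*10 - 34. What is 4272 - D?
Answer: 4406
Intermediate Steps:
D = -134 (D = -100 - 34 = -134)
4272 - D = 4272 - 1*(-134) = 4272 + 134 = 4406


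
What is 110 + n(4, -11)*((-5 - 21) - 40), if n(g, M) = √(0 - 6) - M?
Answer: -616 - 66*I*√6 ≈ -616.0 - 161.67*I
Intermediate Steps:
n(g, M) = -M + I*√6 (n(g, M) = √(-6) - M = I*√6 - M = -M + I*√6)
110 + n(4, -11)*((-5 - 21) - 40) = 110 + (-1*(-11) + I*√6)*((-5 - 21) - 40) = 110 + (11 + I*√6)*(-26 - 40) = 110 + (11 + I*√6)*(-66) = 110 + (-726 - 66*I*√6) = -616 - 66*I*√6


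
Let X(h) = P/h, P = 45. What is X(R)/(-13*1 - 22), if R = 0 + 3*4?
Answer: -3/28 ≈ -0.10714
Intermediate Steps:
R = 12 (R = 0 + 12 = 12)
X(h) = 45/h
X(R)/(-13*1 - 22) = (45/12)/(-13*1 - 22) = (45*(1/12))/(-13 - 22) = (15/4)/(-35) = (15/4)*(-1/35) = -3/28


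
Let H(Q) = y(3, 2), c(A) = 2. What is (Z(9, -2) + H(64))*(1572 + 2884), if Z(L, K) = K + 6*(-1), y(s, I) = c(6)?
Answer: -26736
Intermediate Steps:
y(s, I) = 2
H(Q) = 2
Z(L, K) = -6 + K (Z(L, K) = K - 6 = -6 + K)
(Z(9, -2) + H(64))*(1572 + 2884) = ((-6 - 2) + 2)*(1572 + 2884) = (-8 + 2)*4456 = -6*4456 = -26736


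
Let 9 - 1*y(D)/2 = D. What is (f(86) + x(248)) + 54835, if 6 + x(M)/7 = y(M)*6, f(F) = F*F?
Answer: 42113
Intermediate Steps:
y(D) = 18 - 2*D
f(F) = F**2
x(M) = 714 - 84*M (x(M) = -42 + 7*((18 - 2*M)*6) = -42 + 7*(108 - 12*M) = -42 + (756 - 84*M) = 714 - 84*M)
(f(86) + x(248)) + 54835 = (86**2 + (714 - 84*248)) + 54835 = (7396 + (714 - 20832)) + 54835 = (7396 - 20118) + 54835 = -12722 + 54835 = 42113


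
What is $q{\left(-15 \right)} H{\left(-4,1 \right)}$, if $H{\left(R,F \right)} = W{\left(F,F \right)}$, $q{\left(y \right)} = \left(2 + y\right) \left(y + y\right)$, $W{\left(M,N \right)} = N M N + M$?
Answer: $780$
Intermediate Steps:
$W{\left(M,N \right)} = M + M N^{2}$ ($W{\left(M,N \right)} = M N N + M = M N^{2} + M = M + M N^{2}$)
$q{\left(y \right)} = 2 y \left(2 + y\right)$ ($q{\left(y \right)} = \left(2 + y\right) 2 y = 2 y \left(2 + y\right)$)
$H{\left(R,F \right)} = F \left(1 + F^{2}\right)$
$q{\left(-15 \right)} H{\left(-4,1 \right)} = 2 \left(-15\right) \left(2 - 15\right) \left(1 + 1^{3}\right) = 2 \left(-15\right) \left(-13\right) \left(1 + 1\right) = 390 \cdot 2 = 780$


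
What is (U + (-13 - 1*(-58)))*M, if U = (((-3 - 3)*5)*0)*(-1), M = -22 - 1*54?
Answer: -3420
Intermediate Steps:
M = -76 (M = -22 - 54 = -76)
U = 0 (U = (-6*5*0)*(-1) = -30*0*(-1) = 0*(-1) = 0)
(U + (-13 - 1*(-58)))*M = (0 + (-13 - 1*(-58)))*(-76) = (0 + (-13 + 58))*(-76) = (0 + 45)*(-76) = 45*(-76) = -3420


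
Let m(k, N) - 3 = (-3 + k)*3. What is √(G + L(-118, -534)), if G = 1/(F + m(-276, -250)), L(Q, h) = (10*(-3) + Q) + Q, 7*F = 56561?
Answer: I*√684370490853/50723 ≈ 16.31*I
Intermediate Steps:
m(k, N) = -6 + 3*k (m(k, N) = 3 + (-3 + k)*3 = 3 + (-9 + 3*k) = -6 + 3*k)
F = 56561/7 (F = (⅐)*56561 = 56561/7 ≈ 8080.1)
L(Q, h) = -30 + 2*Q (L(Q, h) = (-30 + Q) + Q = -30 + 2*Q)
G = 7/50723 (G = 1/(56561/7 + (-6 + 3*(-276))) = 1/(56561/7 + (-6 - 828)) = 1/(56561/7 - 834) = 1/(50723/7) = 7/50723 ≈ 0.00013800)
√(G + L(-118, -534)) = √(7/50723 + (-30 + 2*(-118))) = √(7/50723 + (-30 - 236)) = √(7/50723 - 266) = √(-13492311/50723) = I*√684370490853/50723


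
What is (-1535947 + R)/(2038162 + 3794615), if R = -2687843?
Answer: -1407930/1944259 ≈ -0.72415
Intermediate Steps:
(-1535947 + R)/(2038162 + 3794615) = (-1535947 - 2687843)/(2038162 + 3794615) = -4223790/5832777 = -4223790*1/5832777 = -1407930/1944259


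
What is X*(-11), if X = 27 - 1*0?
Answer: -297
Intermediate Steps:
X = 27 (X = 27 + 0 = 27)
X*(-11) = 27*(-11) = -297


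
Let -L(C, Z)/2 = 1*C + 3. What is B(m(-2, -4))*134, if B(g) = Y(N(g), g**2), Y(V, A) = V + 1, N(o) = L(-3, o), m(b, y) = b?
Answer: 134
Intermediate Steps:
L(C, Z) = -6 - 2*C (L(C, Z) = -2*(1*C + 3) = -2*(C + 3) = -2*(3 + C) = -6 - 2*C)
N(o) = 0 (N(o) = -6 - 2*(-3) = -6 + 6 = 0)
Y(V, A) = 1 + V
B(g) = 1 (B(g) = 1 + 0 = 1)
B(m(-2, -4))*134 = 1*134 = 134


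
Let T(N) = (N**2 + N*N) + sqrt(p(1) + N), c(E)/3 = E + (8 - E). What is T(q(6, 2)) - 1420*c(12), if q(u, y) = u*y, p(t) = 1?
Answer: -33792 + sqrt(13) ≈ -33788.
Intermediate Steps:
c(E) = 24 (c(E) = 3*(E + (8 - E)) = 3*8 = 24)
T(N) = sqrt(1 + N) + 2*N**2 (T(N) = (N**2 + N*N) + sqrt(1 + N) = (N**2 + N**2) + sqrt(1 + N) = 2*N**2 + sqrt(1 + N) = sqrt(1 + N) + 2*N**2)
T(q(6, 2)) - 1420*c(12) = (sqrt(1 + 6*2) + 2*(6*2)**2) - 1420*24 = (sqrt(1 + 12) + 2*12**2) - 34080 = (sqrt(13) + 2*144) - 34080 = (sqrt(13) + 288) - 34080 = (288 + sqrt(13)) - 34080 = -33792 + sqrt(13)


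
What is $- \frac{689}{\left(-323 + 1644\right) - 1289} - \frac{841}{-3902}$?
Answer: $- \frac{1330783}{62432} \approx -21.316$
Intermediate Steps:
$- \frac{689}{\left(-323 + 1644\right) - 1289} - \frac{841}{-3902} = - \frac{689}{1321 - 1289} - - \frac{841}{3902} = - \frac{689}{32} + \frac{841}{3902} = - \frac{1330783}{62432}$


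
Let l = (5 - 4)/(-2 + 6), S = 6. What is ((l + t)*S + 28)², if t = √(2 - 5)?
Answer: 3049/4 + 354*I*√3 ≈ 762.25 + 613.15*I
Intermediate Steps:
l = ¼ (l = 1/4 = 1*(¼) = ¼ ≈ 0.25000)
t = I*√3 (t = √(-3) = I*√3 ≈ 1.732*I)
((l + t)*S + 28)² = ((¼ + I*√3)*6 + 28)² = ((3/2 + 6*I*√3) + 28)² = (59/2 + 6*I*√3)²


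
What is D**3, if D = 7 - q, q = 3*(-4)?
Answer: 6859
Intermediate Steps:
q = -12
D = 19 (D = 7 - 1*(-12) = 7 + 12 = 19)
D**3 = 19**3 = 6859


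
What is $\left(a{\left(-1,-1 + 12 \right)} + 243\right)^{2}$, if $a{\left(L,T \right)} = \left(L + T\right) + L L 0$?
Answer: $64009$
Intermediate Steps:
$a{\left(L,T \right)} = L + T$ ($a{\left(L,T \right)} = \left(L + T\right) + L^{2} \cdot 0 = \left(L + T\right) + 0 = L + T$)
$\left(a{\left(-1,-1 + 12 \right)} + 243\right)^{2} = \left(\left(-1 + \left(-1 + 12\right)\right) + 243\right)^{2} = \left(\left(-1 + 11\right) + 243\right)^{2} = \left(10 + 243\right)^{2} = 253^{2} = 64009$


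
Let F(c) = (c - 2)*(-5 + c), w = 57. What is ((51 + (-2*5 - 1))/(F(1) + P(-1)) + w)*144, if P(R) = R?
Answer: 10128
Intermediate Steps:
F(c) = (-5 + c)*(-2 + c) (F(c) = (-2 + c)*(-5 + c) = (-5 + c)*(-2 + c))
((51 + (-2*5 - 1))/(F(1) + P(-1)) + w)*144 = ((51 + (-2*5 - 1))/((10 + 1**2 - 7*1) - 1) + 57)*144 = ((51 + (-10 - 1))/((10 + 1 - 7) - 1) + 57)*144 = ((51 - 11)/(4 - 1) + 57)*144 = (40/3 + 57)*144 = (211/3)*144 = 10128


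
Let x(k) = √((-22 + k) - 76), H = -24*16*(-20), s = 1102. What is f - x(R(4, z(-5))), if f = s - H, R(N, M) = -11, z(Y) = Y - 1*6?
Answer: -6578 - I*√109 ≈ -6578.0 - 10.44*I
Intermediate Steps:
z(Y) = -6 + Y (z(Y) = Y - 6 = -6 + Y)
H = 7680 (H = -384*(-20) = 7680)
x(k) = √(-98 + k)
f = -6578 (f = 1102 - 1*7680 = 1102 - 7680 = -6578)
f - x(R(4, z(-5))) = -6578 - √(-98 - 11) = -6578 - √(-109) = -6578 - I*√109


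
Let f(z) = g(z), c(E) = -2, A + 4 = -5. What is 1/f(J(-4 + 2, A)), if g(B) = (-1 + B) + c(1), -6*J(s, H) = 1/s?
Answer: -12/35 ≈ -0.34286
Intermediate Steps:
A = -9 (A = -4 - 5 = -9)
J(s, H) = -1/(6*s)
g(B) = -3 + B (g(B) = (-1 + B) - 2 = -3 + B)
f(z) = -3 + z
1/f(J(-4 + 2, A)) = 1/(-3 - 1/(6*(-4 + 2))) = 1/(-3 - ⅙/(-2)) = 1/(-3 - ⅙*(-½)) = 1/(-3 + 1/12) = 1/(-35/12) = -12/35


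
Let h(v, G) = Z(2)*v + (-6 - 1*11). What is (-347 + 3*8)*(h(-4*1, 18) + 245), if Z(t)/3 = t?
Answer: -65892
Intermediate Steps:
Z(t) = 3*t
h(v, G) = -17 + 6*v (h(v, G) = (3*2)*v + (-6 - 1*11) = 6*v + (-6 - 11) = 6*v - 17 = -17 + 6*v)
(-347 + 3*8)*(h(-4*1, 18) + 245) = (-347 + 3*8)*((-17 + 6*(-4*1)) + 245) = (-347 + 24)*((-17 + 6*(-4)) + 245) = -323*((-17 - 24) + 245) = -323*(-41 + 245) = -323*204 = -65892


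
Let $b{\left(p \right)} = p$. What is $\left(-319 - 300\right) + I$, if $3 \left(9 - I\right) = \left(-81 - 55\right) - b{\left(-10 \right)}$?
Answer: $-568$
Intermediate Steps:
$I = 51$ ($I = 9 - \frac{\left(-81 - 55\right) - -10}{3} = 9 - \frac{\left(-81 - 55\right) + 10}{3} = 9 - \frac{-136 + 10}{3} = 9 - -42 = 9 + 42 = 51$)
$\left(-319 - 300\right) + I = \left(-319 - 300\right) + 51 = -619 + 51 = -568$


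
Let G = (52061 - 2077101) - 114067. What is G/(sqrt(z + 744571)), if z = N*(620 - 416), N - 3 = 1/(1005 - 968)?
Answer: -2139107*sqrt(40806523)/5514395 ≈ -2478.0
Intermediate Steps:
N = 112/37 (N = 3 + 1/(1005 - 968) = 3 + 1/37 = 112/37 ≈ 3.0270)
z = 22848/37 (z = 112*(620 - 416)/37 = (112/37)*204 = 22848/37 ≈ 617.51)
G = -2139107 (G = -2025040 - 114067 = -2139107)
G/(sqrt(z + 744571)) = -2139107/sqrt(22848/37 + 744571) = -2139107*sqrt(40806523)/5514395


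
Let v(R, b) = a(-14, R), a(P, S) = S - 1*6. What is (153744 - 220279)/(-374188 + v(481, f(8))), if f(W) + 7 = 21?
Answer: 66535/373713 ≈ 0.17804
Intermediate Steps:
f(W) = 14 (f(W) = -7 + 21 = 14)
a(P, S) = -6 + S (a(P, S) = S - 6 = -6 + S)
v(R, b) = -6 + R
(153744 - 220279)/(-374188 + v(481, f(8))) = (153744 - 220279)/(-374188 + (-6 + 481)) = -66535/(-374188 + 475) = -66535/(-373713) = -66535*(-1/373713) = 66535/373713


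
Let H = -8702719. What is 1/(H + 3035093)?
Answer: -1/5667626 ≈ -1.7644e-7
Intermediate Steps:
1/(H + 3035093) = 1/(-8702719 + 3035093) = 1/(-5667626) = -1/5667626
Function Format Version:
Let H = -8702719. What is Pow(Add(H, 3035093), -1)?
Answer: Rational(-1, 5667626) ≈ -1.7644e-7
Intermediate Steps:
Pow(Add(H, 3035093), -1) = Pow(Add(-8702719, 3035093), -1) = Pow(-5667626, -1) = Rational(-1, 5667626)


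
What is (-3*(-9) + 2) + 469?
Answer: 498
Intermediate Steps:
(-3*(-9) + 2) + 469 = (27 + 2) + 469 = 29 + 469 = 498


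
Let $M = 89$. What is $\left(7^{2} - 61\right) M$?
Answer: $-1068$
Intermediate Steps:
$\left(7^{2} - 61\right) M = \left(7^{2} - 61\right) 89 = \left(49 - 61\right) 89 = \left(-12\right) 89 = -1068$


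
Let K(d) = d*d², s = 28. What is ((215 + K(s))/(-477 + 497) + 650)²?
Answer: 1236717889/400 ≈ 3.0918e+6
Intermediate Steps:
K(d) = d³
((215 + K(s))/(-477 + 497) + 650)² = ((215 + 28³)/(-477 + 497) + 650)² = ((215 + 21952)/20 + 650)² = (22167*(1/20) + 650)² = (22167/20 + 650)² = (35167/20)² = 1236717889/400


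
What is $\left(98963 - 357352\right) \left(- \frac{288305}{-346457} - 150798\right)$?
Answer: $\frac{13499464671972209}{346457} \approx 3.8964 \cdot 10^{10}$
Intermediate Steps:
$\left(98963 - 357352\right) \left(- \frac{288305}{-346457} - 150798\right) = - 258389 \left(\left(-288305\right) \left(- \frac{1}{346457}\right) - 150798\right) = - 258389 \left(\frac{288305}{346457} - 150798\right) = \left(-258389\right) \left(- \frac{52244734381}{346457}\right) = \frac{13499464671972209}{346457}$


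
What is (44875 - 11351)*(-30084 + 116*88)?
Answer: -666323024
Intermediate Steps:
(44875 - 11351)*(-30084 + 116*88) = 33524*(-30084 + 10208) = 33524*(-19876) = -666323024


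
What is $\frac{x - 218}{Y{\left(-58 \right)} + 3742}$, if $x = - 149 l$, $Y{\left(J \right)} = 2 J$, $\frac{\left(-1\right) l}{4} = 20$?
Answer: $\frac{5851}{1813} \approx 3.2272$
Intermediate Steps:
$l = -80$ ($l = \left(-4\right) 20 = -80$)
$x = 11920$ ($x = \left(-149\right) \left(-80\right) = 11920$)
$\frac{x - 218}{Y{\left(-58 \right)} + 3742} = \frac{11920 - 218}{2 \left(-58\right) + 3742} = \frac{11702}{-116 + 3742} = \frac{11702}{3626} = 11702 \cdot \frac{1}{3626} = \frac{5851}{1813}$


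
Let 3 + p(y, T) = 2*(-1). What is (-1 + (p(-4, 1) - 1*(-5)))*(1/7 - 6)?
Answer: 41/7 ≈ 5.8571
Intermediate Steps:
p(y, T) = -5 (p(y, T) = -3 + 2*(-1) = -3 - 2 = -5)
(-1 + (p(-4, 1) - 1*(-5)))*(1/7 - 6) = (-1 + (-5 - 1*(-5)))*(1/7 - 6) = (-1 + (-5 + 5))*(⅐ - 6) = (-1 + 0)*(-41/7) = -1*(-41/7) = 41/7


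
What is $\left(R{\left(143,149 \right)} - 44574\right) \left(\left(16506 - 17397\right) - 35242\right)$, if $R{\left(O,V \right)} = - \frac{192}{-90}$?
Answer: $\frac{24157728874}{15} \approx 1.6105 \cdot 10^{9}$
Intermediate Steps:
$R{\left(O,V \right)} = \frac{32}{15}$ ($R{\left(O,V \right)} = \left(-192\right) \left(- \frac{1}{90}\right) = \frac{32}{15}$)
$\left(R{\left(143,149 \right)} - 44574\right) \left(\left(16506 - 17397\right) - 35242\right) = \left(\frac{32}{15} - 44574\right) \left(\left(16506 - 17397\right) - 35242\right) = - \frac{668578 \left(-891 - 35242\right)}{15} = \left(- \frac{668578}{15}\right) \left(-36133\right) = \frac{24157728874}{15}$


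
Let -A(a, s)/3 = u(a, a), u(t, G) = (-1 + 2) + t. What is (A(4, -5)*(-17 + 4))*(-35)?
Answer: -6825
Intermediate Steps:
u(t, G) = 1 + t
A(a, s) = -3 - 3*a (A(a, s) = -3*(1 + a) = -3 - 3*a)
(A(4, -5)*(-17 + 4))*(-35) = ((-3 - 3*4)*(-17 + 4))*(-35) = ((-3 - 12)*(-13))*(-35) = -15*(-13)*(-35) = 195*(-35) = -6825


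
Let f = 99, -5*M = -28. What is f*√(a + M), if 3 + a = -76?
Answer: 99*I*√1835/5 ≈ 848.17*I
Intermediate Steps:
M = 28/5 (M = -⅕*(-28) = 28/5 ≈ 5.6000)
a = -79 (a = -3 - 76 = -79)
f*√(a + M) = 99*√(-79 + 28/5) = 99*√(-367/5) = 99*(I*√1835/5) = 99*I*√1835/5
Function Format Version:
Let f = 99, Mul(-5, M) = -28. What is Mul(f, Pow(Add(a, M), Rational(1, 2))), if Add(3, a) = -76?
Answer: Mul(Rational(99, 5), I, Pow(1835, Rational(1, 2))) ≈ Mul(848.17, I)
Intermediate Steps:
M = Rational(28, 5) (M = Mul(Rational(-1, 5), -28) = Rational(28, 5) ≈ 5.6000)
a = -79 (a = Add(-3, -76) = -79)
Mul(f, Pow(Add(a, M), Rational(1, 2))) = Mul(99, Pow(Add(-79, Rational(28, 5)), Rational(1, 2))) = Mul(99, Pow(Rational(-367, 5), Rational(1, 2))) = Mul(99, Mul(Rational(1, 5), I, Pow(1835, Rational(1, 2)))) = Mul(Rational(99, 5), I, Pow(1835, Rational(1, 2)))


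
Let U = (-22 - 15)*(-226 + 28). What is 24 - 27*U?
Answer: -197778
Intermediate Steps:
U = 7326 (U = -37*(-198) = 7326)
24 - 27*U = 24 - 27*7326 = 24 - 197802 = -197778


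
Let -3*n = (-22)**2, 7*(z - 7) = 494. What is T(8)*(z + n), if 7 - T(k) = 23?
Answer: 28144/21 ≈ 1340.2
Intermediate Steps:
z = 543/7 (z = 7 + (1/7)*494 = 7 + 494/7 = 543/7 ≈ 77.571)
n = -484/3 (n = -1/3*(-22)**2 = -1/3*484 = -484/3 ≈ -161.33)
T(k) = -16 (T(k) = 7 - 1*23 = 7 - 23 = -16)
T(8)*(z + n) = -16*(543/7 - 484/3) = -16*(-1759/21) = 28144/21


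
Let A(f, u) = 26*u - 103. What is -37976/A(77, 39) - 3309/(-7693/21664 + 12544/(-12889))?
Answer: 827644791229736/337897454923 ≈ 2449.4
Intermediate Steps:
A(f, u) = -103 + 26*u
-37976/A(77, 39) - 3309/(-7693/21664 + 12544/(-12889)) = -37976/(-103 + 26*39) - 3309/(-7693/21664 + 12544/(-12889)) = -37976/(-103 + 1014) - 3309/(-7693*1/21664 + 12544*(-1/12889)) = -37976/911 - 3309/(-7693/21664 - 12544/12889) = -37976*1/911 - 3309/(-370908293/279227296) = -37976/911 - 3309*(-279227296/370908293) = -37976/911 + 923963122464/370908293 = 827644791229736/337897454923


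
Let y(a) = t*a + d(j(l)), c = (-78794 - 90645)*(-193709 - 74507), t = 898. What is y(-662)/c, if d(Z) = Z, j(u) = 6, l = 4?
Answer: -297235/22723125412 ≈ -1.3081e-5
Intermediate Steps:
c = 45446250824 (c = -169439*(-268216) = 45446250824)
y(a) = 6 + 898*a (y(a) = 898*a + 6 = 6 + 898*a)
y(-662)/c = (6 + 898*(-662))/45446250824 = (6 - 594476)*(1/45446250824) = -594470*1/45446250824 = -297235/22723125412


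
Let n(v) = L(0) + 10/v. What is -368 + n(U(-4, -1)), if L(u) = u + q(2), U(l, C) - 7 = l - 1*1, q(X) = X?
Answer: -361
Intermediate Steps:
U(l, C) = 6 + l (U(l, C) = 7 + (l - 1*1) = 7 + (l - 1) = 7 + (-1 + l) = 6 + l)
L(u) = 2 + u (L(u) = u + 2 = 2 + u)
n(v) = 2 + 10/v (n(v) = (2 + 0) + 10/v = 2 + 10/v)
-368 + n(U(-4, -1)) = -368 + (2 + 10/(6 - 4)) = -368 + (2 + 10/2) = -368 + (2 + 10*(½)) = -368 + (2 + 5) = -368 + 7 = -361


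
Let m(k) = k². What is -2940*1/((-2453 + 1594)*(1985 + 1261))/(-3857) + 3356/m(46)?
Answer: 214834444761/135455829401 ≈ 1.5860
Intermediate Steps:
-2940*1/((-2453 + 1594)*(1985 + 1261))/(-3857) + 3356/m(46) = -2940*1/((-2453 + 1594)*(1985 + 1261))/(-3857) + 3356/(46²) = -2940/(3246*(-859))*(-1/3857) + 3356/2116 = -2940/(-2788314)*(-1/3857) + 3356*(1/2116) = -2940*(-1/2788314)*(-1/3857) + 839/529 = (490/464719)*(-1/3857) + 839/529 = -70/256060169 + 839/529 = 214834444761/135455829401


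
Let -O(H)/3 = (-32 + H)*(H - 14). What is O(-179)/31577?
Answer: -122169/31577 ≈ -3.8689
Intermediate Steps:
O(H) = -3*(-32 + H)*(-14 + H) (O(H) = -3*(-32 + H)*(H - 14) = -3*(-32 + H)*(-14 + H))
O(-179)/31577 = (-1344 - 3*(-179)**2 + 138*(-179))/31577 = (-1344 - 3*32041 - 24702)*(1/31577) = (-1344 - 96123 - 24702)*(1/31577) = -122169*1/31577 = -122169/31577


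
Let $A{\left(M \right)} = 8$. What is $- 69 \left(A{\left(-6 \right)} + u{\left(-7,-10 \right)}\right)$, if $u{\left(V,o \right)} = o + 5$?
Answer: $-207$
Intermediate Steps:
$u{\left(V,o \right)} = 5 + o$
$- 69 \left(A{\left(-6 \right)} + u{\left(-7,-10 \right)}\right) = - 69 \left(8 + \left(5 - 10\right)\right) = - 69 \left(8 - 5\right) = \left(-69\right) 3 = -207$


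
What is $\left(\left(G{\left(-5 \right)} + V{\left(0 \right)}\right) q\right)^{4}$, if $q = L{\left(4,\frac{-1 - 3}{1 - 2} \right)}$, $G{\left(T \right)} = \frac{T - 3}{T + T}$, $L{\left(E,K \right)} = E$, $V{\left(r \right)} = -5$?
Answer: $\frac{49787136}{625} \approx 79659.0$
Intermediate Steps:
$G{\left(T \right)} = \frac{-3 + T}{2 T}$
$q = 4$
$\left(\left(G{\left(-5 \right)} + V{\left(0 \right)}\right) q\right)^{4} = \left(\left(\frac{-3 - 5}{2 \left(-5\right)} - 5\right) 4\right)^{4} = \left(\left(\frac{1}{2} \left(- \frac{1}{5}\right) \left(-8\right) - 5\right) 4\right)^{4} = \left(\left(\frac{4}{5} - 5\right) 4\right)^{4} = \left(\left(- \frac{21}{5}\right) 4\right)^{4} = \left(- \frac{84}{5}\right)^{4} = \frac{49787136}{625}$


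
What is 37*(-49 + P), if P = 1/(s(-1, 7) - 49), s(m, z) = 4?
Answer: -81622/45 ≈ -1813.8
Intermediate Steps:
P = -1/45 (P = 1/(4 - 49) = 1/(-45) = -1/45 ≈ -0.022222)
37*(-49 + P) = 37*(-49 - 1/45) = 37*(-2206/45) = -81622/45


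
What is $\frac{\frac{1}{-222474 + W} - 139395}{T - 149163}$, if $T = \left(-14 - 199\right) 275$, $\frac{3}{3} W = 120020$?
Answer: $\frac{14281575331}{21283589052} \approx 0.67101$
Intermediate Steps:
$W = 120020$
$T = -58575$ ($T = \left(-213\right) 275 = -58575$)
$\frac{\frac{1}{-222474 + W} - 139395}{T - 149163} = \frac{\frac{1}{-222474 + 120020} - 139395}{-58575 - 149163} = \frac{\frac{1}{-102454} - 139395}{-207738} = \left(- \frac{1}{102454} - 139395\right) \left(- \frac{1}{207738}\right) = \left(- \frac{14281575331}{102454}\right) \left(- \frac{1}{207738}\right) = \frac{14281575331}{21283589052}$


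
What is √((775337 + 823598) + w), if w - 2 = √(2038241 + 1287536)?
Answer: √(1598937 + 7*√67873) ≈ 1265.2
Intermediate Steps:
w = 2 + 7*√67873 (w = 2 + √(2038241 + 1287536) = 2 + √3325777 = 2 + 7*√67873 ≈ 1825.7)
√((775337 + 823598) + w) = √((775337 + 823598) + (2 + 7*√67873)) = √(1598935 + (2 + 7*√67873)) = √(1598937 + 7*√67873)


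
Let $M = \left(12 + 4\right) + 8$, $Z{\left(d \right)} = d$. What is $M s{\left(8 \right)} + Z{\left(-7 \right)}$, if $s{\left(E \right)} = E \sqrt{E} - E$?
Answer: $-199 + 384 \sqrt{2} \approx 344.06$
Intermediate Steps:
$s{\left(E \right)} = E^{\frac{3}{2}} - E$
$M = 24$ ($M = 16 + 8 = 24$)
$M s{\left(8 \right)} + Z{\left(-7 \right)} = 24 \left(8^{\frac{3}{2}} - 8\right) - 7 = 24 \left(16 \sqrt{2} - 8\right) - 7 = 24 \left(-8 + 16 \sqrt{2}\right) - 7 = \left(-192 + 384 \sqrt{2}\right) - 7 = -199 + 384 \sqrt{2}$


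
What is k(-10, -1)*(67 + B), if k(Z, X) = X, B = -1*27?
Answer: -40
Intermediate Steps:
B = -27
k(-10, -1)*(67 + B) = -(67 - 27) = -1*40 = -40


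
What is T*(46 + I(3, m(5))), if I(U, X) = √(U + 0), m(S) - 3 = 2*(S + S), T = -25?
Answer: -1150 - 25*√3 ≈ -1193.3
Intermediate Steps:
m(S) = 3 + 4*S (m(S) = 3 + 2*(S + S) = 3 + 2*(2*S) = 3 + 4*S)
I(U, X) = √U
T*(46 + I(3, m(5))) = -25*(46 + √3) = -1150 - 25*√3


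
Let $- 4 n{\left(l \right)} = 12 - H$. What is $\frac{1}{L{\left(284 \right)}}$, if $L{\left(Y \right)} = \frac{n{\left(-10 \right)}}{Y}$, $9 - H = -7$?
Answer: $284$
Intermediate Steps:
$H = 16$ ($H = 9 - -7 = 9 + 7 = 16$)
$n{\left(l \right)} = 1$ ($n{\left(l \right)} = - \frac{12 - 16}{4} = \left(- \frac{1}{4}\right) \left(-4\right) = 1$)
$L{\left(Y \right)} = \frac{1}{Y}$ ($L{\left(Y \right)} = 1 \frac{1}{Y} = \frac{1}{Y}$)
$\frac{1}{L{\left(284 \right)}} = \frac{1}{\frac{1}{284}} = 284$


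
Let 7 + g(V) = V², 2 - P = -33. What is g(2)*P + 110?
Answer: 5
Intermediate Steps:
P = 35 (P = 2 - 1*(-33) = 2 + 33 = 35)
g(V) = -7 + V²
g(2)*P + 110 = (-7 + 2²)*35 + 110 = (-7 + 4)*35 + 110 = -3*35 + 110 = -105 + 110 = 5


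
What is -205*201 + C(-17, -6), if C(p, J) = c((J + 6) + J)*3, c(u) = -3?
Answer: -41214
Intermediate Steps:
C(p, J) = -9 (C(p, J) = -3*3 = -9)
-205*201 + C(-17, -6) = -205*201 - 9 = -41205 - 9 = -41214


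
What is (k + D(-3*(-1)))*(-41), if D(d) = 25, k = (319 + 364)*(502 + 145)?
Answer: -18118966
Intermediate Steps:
k = 441901 (k = 683*647 = 441901)
(k + D(-3*(-1)))*(-41) = (441901 + 25)*(-41) = 441926*(-41) = -18118966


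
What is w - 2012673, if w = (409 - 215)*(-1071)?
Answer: -2220447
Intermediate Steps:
w = -207774 (w = 194*(-1071) = -207774)
w - 2012673 = -207774 - 2012673 = -2220447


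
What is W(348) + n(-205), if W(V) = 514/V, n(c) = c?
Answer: -35413/174 ≈ -203.52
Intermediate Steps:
W(348) + n(-205) = 514/348 - 205 = 514*(1/348) - 205 = 257/174 - 205 = -35413/174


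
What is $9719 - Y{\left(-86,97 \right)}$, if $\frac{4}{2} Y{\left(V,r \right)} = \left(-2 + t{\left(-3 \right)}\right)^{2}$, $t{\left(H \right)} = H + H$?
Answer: $9687$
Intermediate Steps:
$t{\left(H \right)} = 2 H$
$Y{\left(V,r \right)} = 32$ ($Y{\left(V,r \right)} = \frac{\left(-2 + 2 \left(-3\right)\right)^{2}}{2} = \frac{\left(-2 - 6\right)^{2}}{2} = \frac{\left(-8\right)^{2}}{2} = \frac{1}{2} \cdot 64 = 32$)
$9719 - Y{\left(-86,97 \right)} = 9719 - 32 = 9687$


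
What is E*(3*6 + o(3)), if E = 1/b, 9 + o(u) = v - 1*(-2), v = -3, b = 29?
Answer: 8/29 ≈ 0.27586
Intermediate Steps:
o(u) = -10 (o(u) = -9 + (-3 - 1*(-2)) = -9 + (-3 + 2) = -9 - 1 = -10)
E = 1/29 ≈ 0.034483
E*(3*6 + o(3)) = (3*6 - 10)/29 = (18 - 10)/29 = (1/29)*8 = 8/29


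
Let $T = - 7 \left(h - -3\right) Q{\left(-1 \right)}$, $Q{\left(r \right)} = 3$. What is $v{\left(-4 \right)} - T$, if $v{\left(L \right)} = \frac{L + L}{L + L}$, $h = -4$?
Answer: $-20$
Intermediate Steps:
$T = 21$ ($T = - 7 \left(-4 - -3\right) 3 = - 7 \left(-4 + 3\right) 3 = \left(-7\right) \left(-1\right) 3 = 7 \cdot 3 = 21$)
$v{\left(L \right)} = 1$ ($v{\left(L \right)} = \frac{2 L}{2 L} = 2 L \frac{1}{2 L} = 1$)
$v{\left(-4 \right)} - T = 1 - 21 = -20$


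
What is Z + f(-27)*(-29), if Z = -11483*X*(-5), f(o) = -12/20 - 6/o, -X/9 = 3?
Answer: -69758732/45 ≈ -1.5502e+6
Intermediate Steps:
X = -27 (X = -9*3 = -27)
f(o) = -⅗ - 6/o (f(o) = -12*1/20 - 6/o = -⅗ - 6/o)
Z = -1550205 (Z = -(-310041)*(-5) = -11483*135 = -1550205)
Z + f(-27)*(-29) = -1550205 + (-⅗ - 6/(-27))*(-29) = -1550205 + (-⅗ - 6*(-1/27))*(-29) = -1550205 + (-⅗ + 2/9)*(-29) = -1550205 - 17/45*(-29) = -1550205 + 493/45 = -69758732/45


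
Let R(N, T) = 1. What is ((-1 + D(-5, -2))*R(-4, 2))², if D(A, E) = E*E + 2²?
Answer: 49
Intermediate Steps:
D(A, E) = 4 + E² (D(A, E) = E² + 4 = 4 + E²)
((-1 + D(-5, -2))*R(-4, 2))² = ((-1 + (4 + (-2)²))*1)² = ((-1 + (4 + 4))*1)² = ((-1 + 8)*1)² = (7*1)² = 7² = 49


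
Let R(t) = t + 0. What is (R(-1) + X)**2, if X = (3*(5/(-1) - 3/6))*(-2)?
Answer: 1024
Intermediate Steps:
R(t) = t
X = 33 (X = (3*(5*(-1) - 3*1/6))*(-2) = (3*(-5 - 1/2))*(-2) = (3*(-11/2))*(-2) = -33/2*(-2) = 33)
(R(-1) + X)**2 = (-1 + 33)**2 = 32**2 = 1024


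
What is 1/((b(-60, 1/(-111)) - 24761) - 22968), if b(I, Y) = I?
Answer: -1/47789 ≈ -2.0925e-5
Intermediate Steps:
1/((b(-60, 1/(-111)) - 24761) - 22968) = 1/((-60 - 24761) - 22968) = 1/(-24821 - 22968) = 1/(-47789) = -1/47789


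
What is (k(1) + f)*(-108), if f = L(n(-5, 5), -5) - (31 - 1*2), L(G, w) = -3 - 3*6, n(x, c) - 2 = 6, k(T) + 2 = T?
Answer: 5508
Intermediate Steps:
k(T) = -2 + T
n(x, c) = 8 (n(x, c) = 2 + 6 = 8)
L(G, w) = -21 (L(G, w) = -3 - 18 = -21)
f = -50 (f = -21 - (31 - 1*2) = -21 - (31 - 2) = -21 - 1*29 = -21 - 29 = -50)
(k(1) + f)*(-108) = ((-2 + 1) - 50)*(-108) = (-1 - 50)*(-108) = -51*(-108) = 5508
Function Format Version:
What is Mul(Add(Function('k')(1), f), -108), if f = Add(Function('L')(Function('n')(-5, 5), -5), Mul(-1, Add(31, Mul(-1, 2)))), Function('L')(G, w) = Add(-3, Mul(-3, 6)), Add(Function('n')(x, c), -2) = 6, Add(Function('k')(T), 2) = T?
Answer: 5508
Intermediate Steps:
Function('k')(T) = Add(-2, T)
Function('n')(x, c) = 8 (Function('n')(x, c) = Add(2, 6) = 8)
Function('L')(G, w) = -21 (Function('L')(G, w) = Add(-3, -18) = -21)
f = -50 (f = Add(-21, Mul(-1, Add(31, Mul(-1, 2)))) = Add(-21, Mul(-1, Add(31, -2))) = Add(-21, Mul(-1, 29)) = Add(-21, -29) = -50)
Mul(Add(Function('k')(1), f), -108) = Mul(Add(Add(-2, 1), -50), -108) = Mul(Add(-1, -50), -108) = Mul(-51, -108) = 5508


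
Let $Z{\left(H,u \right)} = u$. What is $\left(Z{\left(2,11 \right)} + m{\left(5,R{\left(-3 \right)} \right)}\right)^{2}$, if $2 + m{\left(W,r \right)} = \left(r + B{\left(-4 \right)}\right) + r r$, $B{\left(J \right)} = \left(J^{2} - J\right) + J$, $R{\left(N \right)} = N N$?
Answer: $13225$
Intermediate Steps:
$R{\left(N \right)} = N^{2}$
$B{\left(J \right)} = J^{2}$
$m{\left(W,r \right)} = 14 + r + r^{2}$ ($m{\left(W,r \right)} = -2 + \left(\left(r + \left(-4\right)^{2}\right) + r r\right) = -2 + \left(\left(r + 16\right) + r^{2}\right) = -2 + \left(\left(16 + r\right) + r^{2}\right) = -2 + \left(16 + r + r^{2}\right) = 14 + r + r^{2}$)
$\left(Z{\left(2,11 \right)} + m{\left(5,R{\left(-3 \right)} \right)}\right)^{2} = \left(11 + \left(14 + \left(-3\right)^{2} + \left(\left(-3\right)^{2}\right)^{2}\right)\right)^{2} = \left(11 + \left(14 + 9 + 9^{2}\right)\right)^{2} = \left(11 + \left(14 + 9 + 81\right)\right)^{2} = \left(11 + 104\right)^{2} = 115^{2} = 13225$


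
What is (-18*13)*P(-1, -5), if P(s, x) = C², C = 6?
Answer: -8424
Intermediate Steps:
P(s, x) = 36 (P(s, x) = 6² = 36)
(-18*13)*P(-1, -5) = -18*13*36 = -234*36 = -8424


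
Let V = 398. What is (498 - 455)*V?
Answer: 17114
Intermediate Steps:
(498 - 455)*V = (498 - 455)*398 = 43*398 = 17114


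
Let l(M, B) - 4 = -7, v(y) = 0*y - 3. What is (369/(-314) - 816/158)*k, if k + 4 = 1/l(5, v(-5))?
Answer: 681473/24806 ≈ 27.472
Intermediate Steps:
v(y) = -3 (v(y) = 0 - 3 = -3)
l(M, B) = -3 (l(M, B) = 4 - 7 = -3)
k = -13/3 (k = -4 + 1/(-3) = -4 - ⅓ = -13/3 ≈ -4.3333)
(369/(-314) - 816/158)*k = (369/(-314) - 816/158)*(-13/3) = (369*(-1/314) - 816*1/158)*(-13/3) = (-369/314 - 408/79)*(-13/3) = -157263/24806*(-13/3) = 681473/24806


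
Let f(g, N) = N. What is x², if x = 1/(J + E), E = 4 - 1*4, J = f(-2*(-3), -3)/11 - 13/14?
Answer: 23716/34225 ≈ 0.69294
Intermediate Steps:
J = -185/154 (J = -3/11 - 13/14 = -185/154 ≈ -1.2013)
E = 0 (E = 4 - 4 = 0)
x = -154/185 (x = 1/(-185/154 + 0) = 1/(-185/154) = -154/185 ≈ -0.83243)
x² = (-154/185)² = 23716/34225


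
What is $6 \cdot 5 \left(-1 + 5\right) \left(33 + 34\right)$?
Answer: $8040$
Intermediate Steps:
$6 \cdot 5 \left(-1 + 5\right) \left(33 + 34\right) = 6 \cdot 5 \cdot 4 \cdot 67 = 6 \cdot 20 \cdot 67 = 120 \cdot 67 = 8040$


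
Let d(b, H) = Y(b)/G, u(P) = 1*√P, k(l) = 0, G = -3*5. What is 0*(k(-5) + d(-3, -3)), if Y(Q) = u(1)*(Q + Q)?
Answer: 0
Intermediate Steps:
G = -15
u(P) = √P
Y(Q) = 2*Q (Y(Q) = √1*(Q + Q) = 1*(2*Q) = 2*Q)
d(b, H) = -2*b/15 (d(b, H) = (2*b)/(-15) = (2*b)*(-1/15) = -2*b/15)
0*(k(-5) + d(-3, -3)) = 0*(0 - 2/15*(-3)) = 0*(0 + ⅖) = 0*(⅖) = 0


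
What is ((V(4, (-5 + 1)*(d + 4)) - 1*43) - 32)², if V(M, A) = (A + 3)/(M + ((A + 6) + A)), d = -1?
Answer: 1083681/196 ≈ 5529.0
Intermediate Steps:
V(M, A) = (3 + A)/(6 + M + 2*A) (V(M, A) = (3 + A)/(M + ((6 + A) + A)) = (3 + A)/(M + (6 + 2*A)) = (3 + A)/(6 + M + 2*A))
((V(4, (-5 + 1)*(d + 4)) - 1*43) - 32)² = (((3 + (-5 + 1)*(-1 + 4))/(6 + 4 + 2*((-5 + 1)*(-1 + 4))) - 1*43) - 32)² = (((3 - 4*3)/(6 + 4 + 2*(-4*3)) - 43) - 32)² = (((3 - 12)/(6 + 4 + 2*(-12)) - 43) - 32)² = ((-9/(6 + 4 - 24) - 43) - 32)² = ((-9/(-14) - 43) - 32)² = ((-1/14*(-9) - 43) - 32)² = ((9/14 - 43) - 32)² = (-593/14 - 32)² = (-1041/14)² = 1083681/196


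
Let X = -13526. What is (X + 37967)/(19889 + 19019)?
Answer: 24441/38908 ≈ 0.62817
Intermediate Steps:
(X + 37967)/(19889 + 19019) = (-13526 + 37967)/(19889 + 19019) = 24441/38908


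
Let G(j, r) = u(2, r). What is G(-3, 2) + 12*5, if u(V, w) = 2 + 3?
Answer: 65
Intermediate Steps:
u(V, w) = 5
G(j, r) = 5
G(-3, 2) + 12*5 = 5 + 12*5 = 5 + 60 = 65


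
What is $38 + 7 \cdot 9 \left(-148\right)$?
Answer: $-9286$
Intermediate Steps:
$38 + 7 \cdot 9 \left(-148\right) = 38 + 63 \left(-148\right) = 38 - 9324 = -9286$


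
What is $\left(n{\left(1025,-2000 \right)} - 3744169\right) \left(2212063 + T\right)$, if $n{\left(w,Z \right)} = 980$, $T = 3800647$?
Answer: $-22506709932190$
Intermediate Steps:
$\left(n{\left(1025,-2000 \right)} - 3744169\right) \left(2212063 + T\right) = \left(980 - 3744169\right) \left(2212063 + 3800647\right) = \left(-3743189\right) 6012710 = -22506709932190$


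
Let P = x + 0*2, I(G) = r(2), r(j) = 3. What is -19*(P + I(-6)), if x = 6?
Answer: -171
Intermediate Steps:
I(G) = 3
P = 6 (P = 6 + 0*2 = 6 + 0 = 6)
-19*(P + I(-6)) = -19*(6 + 3) = -19*9 = -171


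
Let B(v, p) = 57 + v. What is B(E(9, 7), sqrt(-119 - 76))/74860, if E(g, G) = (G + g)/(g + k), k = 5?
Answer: 407/524020 ≈ 0.00077669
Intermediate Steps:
E(g, G) = (G + g)/(5 + g) (E(g, G) = (G + g)/(g + 5) = (G + g)/(5 + g))
B(E(9, 7), sqrt(-119 - 76))/74860 = (57 + (7 + 9)/(5 + 9))/74860 = (57 + 16/14)*(1/74860) = (57 + (1/14)*16)*(1/74860) = (57 + 8/7)*(1/74860) = (407/7)*(1/74860) = 407/524020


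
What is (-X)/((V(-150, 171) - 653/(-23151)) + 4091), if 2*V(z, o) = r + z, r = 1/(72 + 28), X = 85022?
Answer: -393668864400/18595036951 ≈ -21.171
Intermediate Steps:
r = 1/100 ≈ 0.010000
V(z, o) = 1/200 + z/2 (V(z, o) = (1/100 + z)/2 = 1/200 + z/2)
(-X)/((V(-150, 171) - 653/(-23151)) + 4091) = (-1*85022)/(((1/200 + (1/2)*(-150)) - 653/(-23151)) + 4091) = -85022/(((1/200 - 75) - 653*(-1/23151)) + 4091) = -85022/((-14999/200 + 653/23151) + 4091) = -85022/(-347111249/4630200 + 4091) = -85022/18595036951/4630200 = -85022*4630200/18595036951 = -393668864400/18595036951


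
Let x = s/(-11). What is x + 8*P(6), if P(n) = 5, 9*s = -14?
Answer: 3974/99 ≈ 40.141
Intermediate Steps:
s = -14/9 (s = (1/9)*(-14) = -14/9 ≈ -1.5556)
x = 14/99 (x = -14/9/(-11) = -14/9*(-1/11) = 14/99 ≈ 0.14141)
x + 8*P(6) = 14/99 + 8*5 = 14/99 + 40 = 3974/99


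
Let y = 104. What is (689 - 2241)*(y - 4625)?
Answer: 7016592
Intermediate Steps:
(689 - 2241)*(y - 4625) = (689 - 2241)*(104 - 4625) = -1552*(-4521) = 7016592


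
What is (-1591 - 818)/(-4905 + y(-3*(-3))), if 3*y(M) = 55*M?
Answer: 803/1580 ≈ 0.50823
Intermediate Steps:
y(M) = 55*M/3 (y(M) = (55*M)/3 = 55*M/3)
(-1591 - 818)/(-4905 + y(-3*(-3))) = (-1591 - 818)/(-4905 + 55*(-3*(-3))/3) = -2409/(-4905 + (55/3)*9) = -2409/(-4905 + 165) = -2409/(-4740) = -2409*(-1/4740) = 803/1580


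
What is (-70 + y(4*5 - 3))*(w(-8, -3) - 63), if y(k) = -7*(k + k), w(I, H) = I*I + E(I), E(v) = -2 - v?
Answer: -2156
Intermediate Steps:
w(I, H) = -2 + I**2 - I (w(I, H) = I*I + (-2 - I) = I**2 + (-2 - I) = -2 + I**2 - I)
y(k) = -14*k
(-70 + y(4*5 - 3))*(w(-8, -3) - 63) = (-70 - 14*(4*5 - 3))*((-2 + (-8)**2 - 1*(-8)) - 63) = (-70 - 14*(20 - 3))*((-2 + 64 + 8) - 63) = (-70 - 14*17)*(70 - 63) = (-70 - 238)*7 = -308*7 = -2156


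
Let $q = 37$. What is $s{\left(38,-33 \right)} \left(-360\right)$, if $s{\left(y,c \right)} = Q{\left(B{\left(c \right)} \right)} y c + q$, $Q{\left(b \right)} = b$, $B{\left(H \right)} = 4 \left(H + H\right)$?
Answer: $-119193480$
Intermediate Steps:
$B{\left(H \right)} = 8 H$ ($B{\left(H \right)} = 4 \cdot 2 H = 8 H$)
$s{\left(y,c \right)} = 37 + 8 y c^{2}$ ($s{\left(y,c \right)} = 8 c y c + 37 = 8 y c^{2} + 37 = 37 + 8 y c^{2}$)
$s{\left(38,-33 \right)} \left(-360\right) = \left(37 + 8 \cdot 38 \left(-33\right)^{2}\right) \left(-360\right) = \left(37 + 8 \cdot 38 \cdot 1089\right) \left(-360\right) = \left(37 + 331056\right) \left(-360\right) = 331093 \left(-360\right) = -119193480$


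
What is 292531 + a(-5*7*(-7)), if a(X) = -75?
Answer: 292456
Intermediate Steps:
292531 + a(-5*7*(-7)) = 292531 - 75 = 292456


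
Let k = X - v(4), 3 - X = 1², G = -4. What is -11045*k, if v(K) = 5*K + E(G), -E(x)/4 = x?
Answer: 375530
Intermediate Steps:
X = 2 (X = 3 - 1*1² = 3 - 1*1 = 3 - 1 = 2)
E(x) = -4*x
v(K) = 16 + 5*K (v(K) = 5*K - 4*(-4) = 5*K + 16 = 16 + 5*K)
k = -34 (k = 2 - (16 + 5*4) = 2 - (16 + 20) = 2 - 1*36 = 2 - 36 = -34)
-11045*k = -11045*(-34) = 375530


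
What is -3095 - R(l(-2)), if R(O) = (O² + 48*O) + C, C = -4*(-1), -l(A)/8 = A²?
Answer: -2587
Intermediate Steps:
l(A) = -8*A²
C = 4
R(O) = 4 + O² + 48*O (R(O) = (O² + 48*O) + 4 = 4 + O² + 48*O)
-3095 - R(l(-2)) = -3095 - (4 + (-8*(-2)²)² + 48*(-8*(-2)²)) = -3095 - (4 + (-8*4)² + 48*(-8*4)) = -3095 - (4 + (-32)² + 48*(-32)) = -3095 - (4 + 1024 - 1536) = -3095 - 1*(-508) = -3095 + 508 = -2587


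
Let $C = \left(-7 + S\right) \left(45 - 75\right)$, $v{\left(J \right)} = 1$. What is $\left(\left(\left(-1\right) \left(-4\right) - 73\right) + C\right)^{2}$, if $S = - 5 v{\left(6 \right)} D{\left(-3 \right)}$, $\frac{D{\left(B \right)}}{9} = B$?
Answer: $15280281$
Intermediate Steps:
$D{\left(B \right)} = 9 B$
$S = 135$ ($S = \left(-5\right) 1 \cdot 9 \left(-3\right) = \left(-5\right) \left(-27\right) = 135$)
$C = -3840$ ($C = \left(-7 + 135\right) \left(45 - 75\right) = 128 \left(-30\right) = -3840$)
$\left(\left(\left(-1\right) \left(-4\right) - 73\right) + C\right)^{2} = \left(\left(\left(-1\right) \left(-4\right) - 73\right) - 3840\right)^{2} = \left(\left(4 - 73\right) - 3840\right)^{2} = \left(-69 - 3840\right)^{2} = \left(-3909\right)^{2} = 15280281$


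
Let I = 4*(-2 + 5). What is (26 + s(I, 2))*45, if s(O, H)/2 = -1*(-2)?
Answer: 1350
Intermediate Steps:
I = 12 (I = 4*3 = 12)
s(O, H) = 4 (s(O, H) = 2*(-1*(-2)) = 2*2 = 4)
(26 + s(I, 2))*45 = (26 + 4)*45 = 30*45 = 1350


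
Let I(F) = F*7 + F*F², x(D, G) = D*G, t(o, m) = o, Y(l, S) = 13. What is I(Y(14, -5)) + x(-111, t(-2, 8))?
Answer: 2510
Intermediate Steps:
I(F) = F³ + 7*F (I(F) = 7*F + F³ = F³ + 7*F)
I(Y(14, -5)) + x(-111, t(-2, 8)) = 13*(7 + 13²) - 111*(-2) = 13*(7 + 169) + 222 = 13*176 + 222 = 2288 + 222 = 2510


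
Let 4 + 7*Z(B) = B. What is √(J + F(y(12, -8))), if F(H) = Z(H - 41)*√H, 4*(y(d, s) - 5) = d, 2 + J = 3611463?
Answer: √(176961589 - 518*√2)/7 ≈ 1900.4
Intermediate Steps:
J = 3611461 (J = -2 + 3611463 = 3611461)
Z(B) = -4/7 + B/7
y(d, s) = 5 + d/4
F(H) = √H*(-45/7 + H/7) (F(H) = (-4/7 + (H - 41)/7)*√H = (-4/7 + (-41 + H)/7)*√H = (-4/7 + (-41/7 + H/7))*√H = (-45/7 + H/7)*√H = √H*(-45/7 + H/7))
√(J + F(y(12, -8))) = √(3611461 + √(5 + (¼)*12)*(-45 + (5 + (¼)*12))/7) = √(3611461 + √(5 + 3)*(-45 + (5 + 3))/7) = √(3611461 + √8*(-45 + 8)/7) = √(3611461 + (⅐)*(2*√2)*(-37)) = √(3611461 - 74*√2/7)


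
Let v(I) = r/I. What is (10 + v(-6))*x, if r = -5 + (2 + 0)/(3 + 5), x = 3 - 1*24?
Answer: -1813/8 ≈ -226.63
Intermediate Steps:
x = -21 (x = 3 - 24 = -21)
r = -19/4 (r = -5 + 2/8 = -5 + 2*(⅛) = -5 + ¼ = -19/4 ≈ -4.7500)
v(I) = -19/(4*I)
(10 + v(-6))*x = (10 - 19/4/(-6))*(-21) = (10 - 19/4*(-⅙))*(-21) = (10 + 19/24)*(-21) = (259/24)*(-21) = -1813/8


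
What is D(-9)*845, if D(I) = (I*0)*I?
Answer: 0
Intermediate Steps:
D(I) = 0 (D(I) = 0*I = 0)
D(-9)*845 = 0*845 = 0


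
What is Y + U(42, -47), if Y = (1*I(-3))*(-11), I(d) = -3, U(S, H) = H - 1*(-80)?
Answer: 66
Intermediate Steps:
U(S, H) = 80 + H (U(S, H) = H + 80 = 80 + H)
Y = 33 (Y = (1*(-3))*(-11) = -3*(-11) = 33)
Y + U(42, -47) = 33 + (80 - 47) = 33 + 33 = 66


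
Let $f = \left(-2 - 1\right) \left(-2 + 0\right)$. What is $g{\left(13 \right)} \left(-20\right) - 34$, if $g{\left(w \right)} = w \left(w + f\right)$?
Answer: $-4974$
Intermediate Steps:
$f = 6$ ($f = \left(-3\right) \left(-2\right) = 6$)
$g{\left(w \right)} = w \left(6 + w\right)$ ($g{\left(w \right)} = w \left(w + 6\right) = w \left(6 + w\right)$)
$g{\left(13 \right)} \left(-20\right) - 34 = 13 \left(6 + 13\right) \left(-20\right) - 34 = 13 \cdot 19 \left(-20\right) - 34 = 247 \left(-20\right) - 34 = -4940 - 34 = -4974$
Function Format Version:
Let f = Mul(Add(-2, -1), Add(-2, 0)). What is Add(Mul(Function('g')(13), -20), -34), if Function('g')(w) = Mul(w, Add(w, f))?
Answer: -4974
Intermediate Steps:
f = 6 (f = Mul(-3, -2) = 6)
Function('g')(w) = Mul(w, Add(6, w)) (Function('g')(w) = Mul(w, Add(w, 6)) = Mul(w, Add(6, w)))
Add(Mul(Function('g')(13), -20), -34) = Add(Mul(Mul(13, Add(6, 13)), -20), -34) = Add(Mul(Mul(13, 19), -20), -34) = Add(Mul(247, -20), -34) = Add(-4940, -34) = -4974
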